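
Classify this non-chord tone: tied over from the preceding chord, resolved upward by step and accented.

Approach: by preparation — the pitch is first a chord tone, then held (tied or repeated) while the harmony changes under it. Departure: up by step. Metric position: strong.
A prepared dissonance that resolves upward by step — a retardation. (The same figure resolving downward would be a suspension.)

Retardation.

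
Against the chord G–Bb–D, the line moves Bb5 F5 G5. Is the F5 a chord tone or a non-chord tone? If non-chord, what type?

Non-chord tone — an appoggiatura.

The harmony at that moment is G minor triad (G, Bb, D); F5 is not a chord tone.
It is approached by leap down from Bb5 and left by step up to G5.
Leap in, step out — an appoggiatura.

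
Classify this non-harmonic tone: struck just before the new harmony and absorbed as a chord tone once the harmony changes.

Approach: ahead of the chord change (typically by step), so it is dissonant against the current harmony. Departure: none — the same pitch is restated or held and is a chord tone of the new harmony.
Dissonant first, consonant once the harmony catches up: the note simply arrives early — an anticipation. (The reverse timing, consonant first and dissonant after the change, would be a suspension or retardation.)

Anticipation.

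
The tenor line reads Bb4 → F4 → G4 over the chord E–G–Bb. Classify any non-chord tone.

F4 is an appoggiatura.

The harmony at that moment is E diminished triad (E, G, Bb); F4 is not a chord tone.
It is approached by leap down from Bb4 and left by step up to G4.
Leap in, step out — an appoggiatura.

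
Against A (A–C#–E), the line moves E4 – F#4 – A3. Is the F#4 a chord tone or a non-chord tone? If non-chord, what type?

Non-chord tone — an escape tone.

The harmony at that moment is A major triad (A, C#, E); F#4 is not a chord tone.
It is approached by step up from E4 and left by leap down to A3.
Step in, leap out — an escape tone.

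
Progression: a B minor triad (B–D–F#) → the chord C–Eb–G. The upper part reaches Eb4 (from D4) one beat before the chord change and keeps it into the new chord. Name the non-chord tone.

Eb4 is an anticipation.

The harmony at that moment is B minor triad (B, D, F#); Eb4 is not a chord tone.
It is approached by step up from D4 and then sustained as the same pitch into the next harmony.
Arriving early and becoming a chord tone when the harmony changes — an anticipation.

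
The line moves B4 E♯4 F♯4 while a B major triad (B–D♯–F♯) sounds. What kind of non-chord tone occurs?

The harmony at that moment is B major triad (B, D♯, F♯); E♯4 is not a chord tone.
It is approached by leap down from B4 and left by step up to F♯4.
Leap in, step out — an appoggiatura.

E♯4 is an appoggiatura.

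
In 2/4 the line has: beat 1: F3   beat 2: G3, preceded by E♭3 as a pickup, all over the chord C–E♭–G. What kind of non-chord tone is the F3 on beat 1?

The harmony at that moment is C minor triad (C, E♭, G); F3 is not a chord tone.
It is approached by step up from E♭3 and left by step up to G3.
Step in, step out in the same direction — a passing tone.

Passing tone.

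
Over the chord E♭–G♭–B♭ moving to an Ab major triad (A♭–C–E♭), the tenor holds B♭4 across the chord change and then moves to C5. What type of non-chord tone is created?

B♭4 is a retardation.

The harmony at that moment is A♭ major triad (A♭, C, E♭); B♭4 is not a chord tone.
It is held over (the same pitch as the preceding B♭4) and left by step up to C5.
Held over from the previous chord and resolving up by step — a retardation.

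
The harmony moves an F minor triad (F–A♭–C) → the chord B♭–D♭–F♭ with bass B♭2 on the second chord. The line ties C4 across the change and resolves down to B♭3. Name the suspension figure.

At the second chord the bass is B♭2. The suspended C4 lies a ninth above the bass; after resolving down by step to B♭3, the interval above the bass becomes an octave.
Suspension figures are named by those two intervals: 9–8.

9–8 suspension.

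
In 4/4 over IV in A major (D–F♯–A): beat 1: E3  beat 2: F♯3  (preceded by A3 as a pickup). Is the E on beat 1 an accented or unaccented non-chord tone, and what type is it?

Accented appoggiatura.

The harmony at that moment is D major triad (D, F♯, A); E3 is not a chord tone.
It is approached by leap down from A3 and left by step up to F♯3.
Leap in, step out — an appoggiatura.
It falls on the downbeat, so it is accented.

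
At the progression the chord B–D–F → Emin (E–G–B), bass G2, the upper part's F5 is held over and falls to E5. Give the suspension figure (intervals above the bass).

7–6 suspension.

At the second chord the bass is G2. The suspended F5 lies a seventh above the bass; after resolving down by step to E5, the interval above the bass becomes a sixth.
Suspension figures are named by those two intervals: 7–6.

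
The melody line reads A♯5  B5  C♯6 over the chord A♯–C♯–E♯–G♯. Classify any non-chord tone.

The harmony at that moment is A♯ minor seventh chord (A♯, C♯, E♯, G♯); B5 is not a chord tone.
It is approached by step up from A♯5 and left by step up to C♯6.
Step in, step out in the same direction — a passing tone.

B5 is a passing tone.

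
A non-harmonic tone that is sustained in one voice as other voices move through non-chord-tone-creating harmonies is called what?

Pedal tone.

Approach: none. Departure: none — a single pitch is sustained while the chords change around it, passing through harmonies that do not contain it.
No melodic motion at all; the dissonance is created entirely by the moving harmonies against the stationary note — a pedal tone (pedal point).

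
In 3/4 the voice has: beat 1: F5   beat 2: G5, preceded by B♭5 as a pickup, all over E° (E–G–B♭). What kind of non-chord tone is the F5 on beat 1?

Appoggiatura.

The harmony at that moment is E diminished triad (E, G, B♭); F5 is not a chord tone.
It is approached by leap down from B♭5 and left by step up to G5.
Leap in, step out, metrically accented — an appoggiatura.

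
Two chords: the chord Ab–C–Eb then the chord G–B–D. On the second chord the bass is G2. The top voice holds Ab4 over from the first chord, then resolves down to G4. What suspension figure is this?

9–8 suspension.

At the second chord the bass is G2. The suspended Ab4 lies a ninth above the bass; after resolving down by step to G4, the interval above the bass becomes an octave.
Suspension figures are named by those two intervals: 9–8.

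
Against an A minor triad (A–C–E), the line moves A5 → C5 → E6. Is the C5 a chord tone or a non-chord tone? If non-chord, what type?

Chord tone (the third of A minor triad).

A minor triad contains A, C, E; C is the third, so it is a chord tone.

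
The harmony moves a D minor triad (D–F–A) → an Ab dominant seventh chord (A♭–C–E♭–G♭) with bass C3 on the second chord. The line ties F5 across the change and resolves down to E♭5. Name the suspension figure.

At the second chord the bass is C3. The suspended F5 lies a fourth above the bass; after resolving down by step to E♭5, the interval above the bass becomes a third.
Suspension figures are named by those two intervals: 4–3.

4–3 suspension.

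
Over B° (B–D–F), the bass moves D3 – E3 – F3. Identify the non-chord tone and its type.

The harmony at that moment is B diminished triad (B, D, F); E3 is not a chord tone.
It is approached by step up from D3 and left by step up to F3.
Step in, step out in the same direction — a passing tone.

E3 is a passing tone.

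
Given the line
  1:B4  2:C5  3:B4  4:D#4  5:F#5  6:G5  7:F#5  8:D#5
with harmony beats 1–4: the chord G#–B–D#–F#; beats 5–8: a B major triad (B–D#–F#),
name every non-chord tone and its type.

The harmony at that moment is G# minor seventh chord (G#, B, D#, F#); C5 is not a chord tone.
It is approached by step up from B4 and left by step down to B4.
Step away and step back to the same note — a neighbor tone (upper neighbor).
The harmony at that moment is B major triad (B, D#, F#); G5 is not a chord tone.
It is approached by step up from F#5 and left by step down to F#5.
Step away and step back to the same note — a neighbor tone (upper neighbor).

C5 (beat 2) — neighbor tone; G5 (beat 6) — neighbor tone.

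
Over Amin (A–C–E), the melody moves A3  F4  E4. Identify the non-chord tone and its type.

The harmony at that moment is A minor triad (A, C, E); F4 is not a chord tone.
It is approached by leap up from A3 and left by step down to E4.
Leap in, step out — an appoggiatura.

F4 is an appoggiatura.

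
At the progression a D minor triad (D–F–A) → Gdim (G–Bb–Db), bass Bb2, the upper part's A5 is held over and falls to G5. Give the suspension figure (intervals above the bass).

At the second chord the bass is Bb2. The suspended A5 lies a seventh above the bass; after resolving down by step to G5, the interval above the bass becomes a sixth.
Suspension figures are named by those two intervals: 7–6.

7–6 suspension.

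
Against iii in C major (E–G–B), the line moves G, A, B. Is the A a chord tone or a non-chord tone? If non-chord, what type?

The harmony at that moment is E minor triad (E, G, B); A is not a chord tone.
It is approached by step up from G and left by step up to B.
Step in, step out in the same direction — a passing tone.

Non-chord tone — a passing tone.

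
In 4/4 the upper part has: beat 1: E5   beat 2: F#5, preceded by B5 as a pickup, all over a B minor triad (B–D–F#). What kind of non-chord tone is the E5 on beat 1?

Appoggiatura.

The harmony at that moment is B minor triad (B, D, F#); E5 is not a chord tone.
It is approached by leap down from B5 and left by step up to F#5.
Leap in, step out, metrically accented — an appoggiatura.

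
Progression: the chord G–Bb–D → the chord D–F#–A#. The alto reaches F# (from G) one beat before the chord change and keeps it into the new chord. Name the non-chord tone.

F# is an anticipation.

The harmony at that moment is G minor triad (G, Bb, D); F# is not a chord tone.
It is approached by step down from G and then sustained as the same pitch into the next harmony.
Arriving early and becoming a chord tone when the harmony changes — an anticipation.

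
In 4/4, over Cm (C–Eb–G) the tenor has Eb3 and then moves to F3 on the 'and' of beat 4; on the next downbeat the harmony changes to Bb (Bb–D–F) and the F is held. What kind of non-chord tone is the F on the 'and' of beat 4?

Anticipation.

The harmony at that moment is C minor triad (C, Eb, G); F3 is not a chord tone.
It is approached by step up from Eb3 and then sustained as the same pitch into the next harmony.
Arriving early and becoming a chord tone when the harmony changes — an anticipation.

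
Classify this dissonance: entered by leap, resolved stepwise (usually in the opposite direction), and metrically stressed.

Appoggiatura.

Approach: by leap. Departure: by step. Metric position: strong.
Leap in, step out, in a metrically strong position — an appoggiatura. (It is the mirror image of the escape tone, which steps in and leaps out from a weak position.)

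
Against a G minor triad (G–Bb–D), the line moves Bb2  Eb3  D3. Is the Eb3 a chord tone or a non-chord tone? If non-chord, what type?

Non-chord tone — an appoggiatura.

The harmony at that moment is G minor triad (G, Bb, D); Eb3 is not a chord tone.
It is approached by leap up from Bb2 and left by step down to D3.
Leap in, step out — an appoggiatura.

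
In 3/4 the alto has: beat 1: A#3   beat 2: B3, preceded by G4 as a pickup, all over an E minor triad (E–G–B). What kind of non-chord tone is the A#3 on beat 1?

The harmony at that moment is E minor triad (E, G, B); A#3 is not a chord tone.
It is approached by leap down from G4 and left by step up to B3.
Leap in, step out, metrically accented — an appoggiatura.

Appoggiatura.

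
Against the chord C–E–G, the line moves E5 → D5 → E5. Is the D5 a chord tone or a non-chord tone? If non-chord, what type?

The harmony at that moment is C major triad (C, E, G); D5 is not a chord tone.
It is approached by step down from E5 and left by step up to E5.
Step away and step back to the same note — a neighbor tone (lower neighbor).

Non-chord tone — a neighbor tone.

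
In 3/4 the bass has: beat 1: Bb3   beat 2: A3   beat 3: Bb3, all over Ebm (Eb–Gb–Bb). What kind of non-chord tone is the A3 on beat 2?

Lower neighbor tone.

The harmony at that moment is Eb minor triad (Eb, Gb, Bb); A3 is not a chord tone.
It is approached by step down from Bb3 and left by step up to Bb3.
Step away and step back to the same note — a neighbor tone (lower neighbor).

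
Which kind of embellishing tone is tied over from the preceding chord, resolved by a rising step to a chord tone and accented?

Retardation.

Approach: by preparation — the pitch is first a chord tone, then held (tied or repeated) while the harmony changes under it. Departure: up by step. Metric position: strong.
A prepared dissonance that resolves upward by step — a retardation. (The same figure resolving downward would be a suspension.)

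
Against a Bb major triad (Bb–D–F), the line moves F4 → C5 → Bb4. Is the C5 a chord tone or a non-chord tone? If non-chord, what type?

The harmony at that moment is Bb major triad (Bb, D, F); C5 is not a chord tone.
It is approached by leap up from F4 and left by step down to Bb4.
Leap in, step out — an appoggiatura.

Non-chord tone — an appoggiatura.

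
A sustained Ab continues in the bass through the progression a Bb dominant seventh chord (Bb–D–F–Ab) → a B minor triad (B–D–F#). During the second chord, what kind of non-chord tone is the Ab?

The harmony at that moment is B minor triad (B, D, F#); Ab is not a chord tone.
It is held over (the same pitch as the preceding Ab) and then sustained as the same pitch into the next harmony.
Sustained through a change of harmony — a pedal tone.

Pedal tone (pedal point).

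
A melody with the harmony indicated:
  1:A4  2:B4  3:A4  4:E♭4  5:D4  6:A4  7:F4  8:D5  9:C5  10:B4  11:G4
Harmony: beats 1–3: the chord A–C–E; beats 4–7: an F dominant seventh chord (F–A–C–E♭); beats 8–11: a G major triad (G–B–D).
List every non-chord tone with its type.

The harmony at that moment is A minor triad (A, C, E); B4 is not a chord tone.
It is approached by step up from A4 and left by step down to A4.
Step away and step back to the same note — a neighbor tone (upper neighbor).
The harmony at that moment is F dominant seventh chord (F, A, C, E♭); D4 is not a chord tone.
It is approached by step down from E♭4 and left by leap up to A4.
Step in, leap out — an escape tone.
The harmony at that moment is G major triad (G, B, D); C5 is not a chord tone.
It is approached by step down from D5 and left by step down to B4.
Step in, step out in the same direction — a passing tone.

B4 (beat 2) — neighbor tone; D4 (beat 5) — escape tone; C5 (beat 9) — passing tone.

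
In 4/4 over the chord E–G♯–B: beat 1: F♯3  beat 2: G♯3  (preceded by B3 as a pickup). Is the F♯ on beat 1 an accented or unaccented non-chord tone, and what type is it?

Accented appoggiatura.

The harmony at that moment is E major triad (E, G♯, B); F♯3 is not a chord tone.
It is approached by leap down from B3 and left by step up to G♯3.
Leap in, step out — an appoggiatura.
It falls on the downbeat, so it is accented.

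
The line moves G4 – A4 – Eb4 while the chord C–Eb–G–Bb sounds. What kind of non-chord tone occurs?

A4 is an escape tone.

The harmony at that moment is C minor seventh chord (C, Eb, G, Bb); A4 is not a chord tone.
It is approached by step up from G4 and left by leap down to Eb4.
Step in, leap out — an escape tone.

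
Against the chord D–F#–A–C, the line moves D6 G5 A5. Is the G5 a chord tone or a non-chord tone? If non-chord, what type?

The harmony at that moment is D dominant seventh chord (D, F#, A, C); G5 is not a chord tone.
It is approached by leap down from D6 and left by step up to A5.
Leap in, step out — an appoggiatura.

Non-chord tone — an appoggiatura.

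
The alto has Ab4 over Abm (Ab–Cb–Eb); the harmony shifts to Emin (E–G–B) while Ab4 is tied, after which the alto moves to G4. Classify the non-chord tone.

The harmony at that moment is E minor triad (E, G, B); Ab4 is not a chord tone.
It is held over (the same pitch as the preceding Ab4) and left by step down to G4.
Held over from the previous chord and resolving down by step — a suspension.

Ab4 is a suspension.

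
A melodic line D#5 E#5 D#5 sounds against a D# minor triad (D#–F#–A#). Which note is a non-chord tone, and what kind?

E#5 is a neighbor tone.

The harmony at that moment is D# minor triad (D#, F#, A#); E#5 is not a chord tone.
It is approached by step up from D#5 and left by step down to D#5.
Step away and step back to the same note — a neighbor tone (upper neighbor).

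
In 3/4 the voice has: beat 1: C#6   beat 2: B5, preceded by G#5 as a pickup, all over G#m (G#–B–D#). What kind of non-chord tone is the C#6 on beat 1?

Appoggiatura.

The harmony at that moment is G# minor triad (G#, B, D#); C#6 is not a chord tone.
It is approached by leap up from G#5 and left by step down to B5.
Leap in, step out, metrically accented — an appoggiatura.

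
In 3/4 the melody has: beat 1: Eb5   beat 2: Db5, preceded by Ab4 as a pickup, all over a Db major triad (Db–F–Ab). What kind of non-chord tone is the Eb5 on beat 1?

Appoggiatura.

The harmony at that moment is Db major triad (Db, F, Ab); Eb5 is not a chord tone.
It is approached by leap up from Ab4 and left by step down to Db5.
Leap in, step out, metrically accented — an appoggiatura.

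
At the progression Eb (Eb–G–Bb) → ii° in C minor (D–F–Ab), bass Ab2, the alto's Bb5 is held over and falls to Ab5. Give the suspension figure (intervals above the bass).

9–8 suspension.

At the second chord the bass is Ab2. The suspended Bb5 lies a ninth above the bass; after resolving down by step to Ab5, the interval above the bass becomes an octave.
Suspension figures are named by those two intervals: 9–8.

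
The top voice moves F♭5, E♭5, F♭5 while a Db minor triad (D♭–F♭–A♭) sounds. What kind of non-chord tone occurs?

E♭5 is a neighbor tone.

The harmony at that moment is D♭ minor triad (D♭, F♭, A♭); E♭5 is not a chord tone.
It is approached by step down from F♭5 and left by step up to F♭5.
Step away and step back to the same note — a neighbor tone (lower neighbor).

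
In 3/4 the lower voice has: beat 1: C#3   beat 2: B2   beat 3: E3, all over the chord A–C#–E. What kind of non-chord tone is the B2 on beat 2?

The harmony at that moment is A major triad (A, C#, E); B2 is not a chord tone.
It is approached by step down from C#3 and left by leap up to E3.
Step in, leap out, on a weak beat — an escape tone.

Escape tone.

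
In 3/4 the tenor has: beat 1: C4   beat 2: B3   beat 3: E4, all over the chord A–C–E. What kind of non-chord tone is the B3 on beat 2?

Escape tone.

The harmony at that moment is A minor triad (A, C, E); B3 is not a chord tone.
It is approached by step down from C4 and left by leap up to E4.
Step in, leap out, on a weak beat — an escape tone.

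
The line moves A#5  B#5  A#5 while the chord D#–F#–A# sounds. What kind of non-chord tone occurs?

The harmony at that moment is D# minor triad (D#, F#, A#); B#5 is not a chord tone.
It is approached by step up from A#5 and left by step down to A#5.
Step away and step back to the same note — a neighbor tone (upper neighbor).

B#5 is a neighbor tone.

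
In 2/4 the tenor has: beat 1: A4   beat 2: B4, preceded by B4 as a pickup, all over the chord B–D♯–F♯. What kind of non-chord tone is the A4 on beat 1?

Lower neighbor tone.

The harmony at that moment is B major triad (B, D♯, F♯); A4 is not a chord tone.
It is approached by step down from B4 and left by step up to B4.
Step away and step back to the same note — a neighbor tone (lower neighbor).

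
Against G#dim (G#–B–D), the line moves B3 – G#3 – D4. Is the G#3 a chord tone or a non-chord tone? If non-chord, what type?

G# diminished triad contains G#, B, D; G# is the root, so it is a chord tone.

Chord tone (the root of G# diminished triad).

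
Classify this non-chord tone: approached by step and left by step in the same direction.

Passing tone.

Approach: by step. Departure: by step, continuing in the same direction.
Stepwise on both sides with no change of direction means the note fills in the space between two different chord tones — a passing tone. (Had it turned back to its starting note it would be a neighbor tone instead.)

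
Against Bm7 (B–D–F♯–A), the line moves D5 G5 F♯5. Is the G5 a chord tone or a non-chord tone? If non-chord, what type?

The harmony at that moment is B minor seventh chord (B, D, F♯, A); G5 is not a chord tone.
It is approached by leap up from D5 and left by step down to F♯5.
Leap in, step out — an appoggiatura.

Non-chord tone — an appoggiatura.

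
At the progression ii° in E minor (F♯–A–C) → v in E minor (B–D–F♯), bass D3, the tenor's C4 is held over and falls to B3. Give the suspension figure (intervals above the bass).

At the second chord the bass is D3. The suspended C4 lies a seventh above the bass; after resolving down by step to B3, the interval above the bass becomes a sixth.
Suspension figures are named by those two intervals: 7–6.

7–6 suspension.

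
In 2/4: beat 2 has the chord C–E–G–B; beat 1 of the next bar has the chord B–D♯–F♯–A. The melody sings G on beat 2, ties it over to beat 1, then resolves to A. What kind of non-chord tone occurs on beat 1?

The harmony at that moment is B dominant seventh chord (B, D♯, F♯, A); G is not a chord tone.
It is held over (the same pitch as the preceding G) and left by step up to A.
Held over from the previous chord and resolving up by step — a retardation.

Retardation.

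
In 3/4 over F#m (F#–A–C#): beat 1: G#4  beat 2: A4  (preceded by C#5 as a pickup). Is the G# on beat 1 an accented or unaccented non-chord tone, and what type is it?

The harmony at that moment is F# minor triad (F#, A, C#); G#4 is not a chord tone.
It is approached by leap down from C#5 and left by step up to A4.
Leap in, step out — an appoggiatura.
It falls on the downbeat, so it is accented.

Accented appoggiatura.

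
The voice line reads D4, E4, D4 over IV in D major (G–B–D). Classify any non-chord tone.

The harmony at that moment is G major triad (G, B, D); E4 is not a chord tone.
It is approached by step up from D4 and left by step down to D4.
Step away and step back to the same note — a neighbor tone (upper neighbor).

E4 is a neighbor tone.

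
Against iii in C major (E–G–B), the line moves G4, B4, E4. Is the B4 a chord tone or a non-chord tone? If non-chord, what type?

Chord tone (the fifth of E minor triad).

E minor triad contains E, G, B; B is the fifth, so it is a chord tone.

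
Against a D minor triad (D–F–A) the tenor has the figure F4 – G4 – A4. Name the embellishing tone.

G4 is a passing tone.

The harmony at that moment is D minor triad (D, F, A); G4 is not a chord tone.
It is approached by step up from F4 and left by step up to A4.
Step in, step out in the same direction — a passing tone.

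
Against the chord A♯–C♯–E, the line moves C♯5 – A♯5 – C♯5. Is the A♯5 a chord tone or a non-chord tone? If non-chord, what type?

A# diminished triad contains A♯, C♯, E; A♯ is the root, so it is a chord tone.

Chord tone (the root of A# diminished triad).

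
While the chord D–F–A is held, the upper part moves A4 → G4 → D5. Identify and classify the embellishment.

G4 is an escape tone.

The harmony at that moment is D minor triad (D, F, A); G4 is not a chord tone.
It is approached by step down from A4 and left by leap up to D5.
Step in, leap out — an escape tone.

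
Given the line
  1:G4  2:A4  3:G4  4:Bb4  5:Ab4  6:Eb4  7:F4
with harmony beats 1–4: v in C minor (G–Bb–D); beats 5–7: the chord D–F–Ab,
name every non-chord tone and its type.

A4 (beat 2) — neighbor tone; Eb4 (beat 6) — appoggiatura.

The harmony at that moment is G minor triad (G, Bb, D); A4 is not a chord tone.
It is approached by step up from G4 and left by step down to G4.
Step away and step back to the same note — a neighbor tone (upper neighbor).
The harmony at that moment is D diminished triad (D, F, Ab); Eb4 is not a chord tone.
It is approached by leap down from Ab4 and left by step up to F4.
Leap in, step out — an appoggiatura.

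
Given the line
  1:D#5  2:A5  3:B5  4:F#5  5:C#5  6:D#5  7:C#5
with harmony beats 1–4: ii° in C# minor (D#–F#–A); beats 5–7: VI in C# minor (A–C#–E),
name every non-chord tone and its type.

The harmony at that moment is D# diminished triad (D#, F#, A); B5 is not a chord tone.
It is approached by step up from A5 and left by leap down to F#5.
Step in, leap out — an escape tone.
The harmony at that moment is A major triad (A, C#, E); D#5 is not a chord tone.
It is approached by step up from C#5 and left by step down to C#5.
Step away and step back to the same note — a neighbor tone (upper neighbor).

B5 (beat 3) — escape tone; D#5 (beat 6) — neighbor tone.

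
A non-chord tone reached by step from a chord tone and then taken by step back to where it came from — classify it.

Approach: by step. Departure: by step in the opposite direction, back to the starting pitch.
Stepwise on both sides but reversing to return to the same chord tone — a neighbor tone. (Had it continued onward in the same direction it would be a passing tone instead.)

Neighbor tone.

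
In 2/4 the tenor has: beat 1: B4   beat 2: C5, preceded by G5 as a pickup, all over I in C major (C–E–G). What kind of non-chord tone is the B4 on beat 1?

Appoggiatura.

The harmony at that moment is C major triad (C, E, G); B4 is not a chord tone.
It is approached by leap down from G5 and left by step up to C5.
Leap in, step out, metrically accented — an appoggiatura.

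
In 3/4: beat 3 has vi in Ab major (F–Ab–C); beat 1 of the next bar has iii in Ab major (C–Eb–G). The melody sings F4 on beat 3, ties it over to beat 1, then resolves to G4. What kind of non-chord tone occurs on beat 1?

Retardation.

The harmony at that moment is C minor triad (C, Eb, G); F4 is not a chord tone.
It is held over (the same pitch as the preceding F4) and left by step up to G4.
Held over from the previous chord and resolving up by step — a retardation.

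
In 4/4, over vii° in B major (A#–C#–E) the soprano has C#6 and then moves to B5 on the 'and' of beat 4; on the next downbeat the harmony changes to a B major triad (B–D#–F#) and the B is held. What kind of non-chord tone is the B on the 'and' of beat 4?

Anticipation.

The harmony at that moment is A# diminished triad (A#, C#, E); B5 is not a chord tone.
It is approached by step down from C#6 and then sustained as the same pitch into the next harmony.
Arriving early and becoming a chord tone when the harmony changes — an anticipation.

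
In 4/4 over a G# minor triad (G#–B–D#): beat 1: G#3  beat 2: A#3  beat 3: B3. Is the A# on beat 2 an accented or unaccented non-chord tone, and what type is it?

The harmony at that moment is G# minor triad (G#, B, D#); A#3 is not a chord tone.
It is approached by step up from G#3 and left by step up to B3.
Step in, step out in the same direction — a passing tone.
It falls on a weak beat, so it is unaccented.

Unaccented passing tone.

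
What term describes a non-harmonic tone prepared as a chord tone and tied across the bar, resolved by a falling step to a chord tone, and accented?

Approach: by preparation — the pitch is first a chord tone, then held (tied or repeated) while the harmony changes under it. Departure: down by step. Metric position: strong.
A prepared dissonance that resolves downward by step — a suspension. (The same figure resolving upward would be a retardation.)

Suspension.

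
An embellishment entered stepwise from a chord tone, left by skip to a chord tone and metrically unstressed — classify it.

Approach: by step. Departure: by leap. Metric position: weak.
Step in, leap out, from a weak position — an escape tone (échappée). (It is the mirror image of the appoggiatura, which leaps in and steps out on a strong beat.)

Escape tone.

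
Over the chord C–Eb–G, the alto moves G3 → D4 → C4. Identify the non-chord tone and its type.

The harmony at that moment is C minor triad (C, Eb, G); D4 is not a chord tone.
It is approached by leap up from G3 and left by step down to C4.
Leap in, step out — an appoggiatura.

D4 is an appoggiatura.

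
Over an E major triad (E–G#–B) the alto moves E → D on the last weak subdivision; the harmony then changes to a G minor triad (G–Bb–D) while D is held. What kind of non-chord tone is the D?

D is an anticipation.

The harmony at that moment is E major triad (E, G#, B); D is not a chord tone.
It is approached by step down from E and then sustained as the same pitch into the next harmony.
Arriving early and becoming a chord tone when the harmony changes — an anticipation.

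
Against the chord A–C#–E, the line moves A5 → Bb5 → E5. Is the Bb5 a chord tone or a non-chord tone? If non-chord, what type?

Non-chord tone — an escape tone.

The harmony at that moment is A major triad (A, C#, E); Bb5 is not a chord tone.
It is approached by step up from A5 and left by leap down to E5.
Step in, leap out — an escape tone.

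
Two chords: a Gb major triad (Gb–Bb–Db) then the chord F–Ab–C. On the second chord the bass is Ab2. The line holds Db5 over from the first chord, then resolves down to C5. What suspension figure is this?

At the second chord the bass is Ab2. The suspended Db5 lies a fourth above the bass; after resolving down by step to C5, the interval above the bass becomes a third.
Suspension figures are named by those two intervals: 4–3.

4–3 suspension.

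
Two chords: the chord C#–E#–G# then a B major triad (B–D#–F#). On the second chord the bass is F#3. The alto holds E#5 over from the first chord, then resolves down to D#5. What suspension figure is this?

At the second chord the bass is F#3. The suspended E#5 lies a seventh above the bass; after resolving down by step to D#5, the interval above the bass becomes a sixth.
Suspension figures are named by those two intervals: 7–6.

7–6 suspension.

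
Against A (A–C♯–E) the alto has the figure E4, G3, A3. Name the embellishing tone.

The harmony at that moment is A major triad (A, C♯, E); G3 is not a chord tone.
It is approached by leap down from E4 and left by step up to A3.
Leap in, step out — an appoggiatura.

G3 is an appoggiatura.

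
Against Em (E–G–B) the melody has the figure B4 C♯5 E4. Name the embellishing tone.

C♯5 is an escape tone.

The harmony at that moment is E minor triad (E, G, B); C♯5 is not a chord tone.
It is approached by step up from B4 and left by leap down to E4.
Step in, leap out — an escape tone.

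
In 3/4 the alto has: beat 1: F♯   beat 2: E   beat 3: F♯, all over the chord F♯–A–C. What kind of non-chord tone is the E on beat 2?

The harmony at that moment is F♯ diminished triad (F♯, A, C); E is not a chord tone.
It is approached by step down from F♯ and left by step up to F♯.
Step away and step back to the same note — a neighbor tone (lower neighbor).

Lower neighbor tone.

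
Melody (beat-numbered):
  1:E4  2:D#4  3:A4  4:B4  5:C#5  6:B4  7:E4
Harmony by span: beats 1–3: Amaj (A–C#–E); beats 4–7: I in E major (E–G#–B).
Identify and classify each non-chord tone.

D#4 (beat 2) — escape tone; C#5 (beat 5) — neighbor tone.

The harmony at that moment is A major triad (A, C#, E); D#4 is not a chord tone.
It is approached by step down from E4 and left by leap up to A4.
Step in, leap out — an escape tone.
The harmony at that moment is E major triad (E, G#, B); C#5 is not a chord tone.
It is approached by step up from B4 and left by step down to B4.
Step away and step back to the same note — a neighbor tone (upper neighbor).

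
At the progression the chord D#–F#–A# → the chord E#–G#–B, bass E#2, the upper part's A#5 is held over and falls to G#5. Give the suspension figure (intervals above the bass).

At the second chord the bass is E#2. The suspended A#5 lies a fourth above the bass; after resolving down by step to G#5, the interval above the bass becomes a third.
Suspension figures are named by those two intervals: 4–3.

4–3 suspension.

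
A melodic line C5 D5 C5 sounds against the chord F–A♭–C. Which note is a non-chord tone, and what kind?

The harmony at that moment is F minor triad (F, A♭, C); D5 is not a chord tone.
It is approached by step up from C5 and left by step down to C5.
Step away and step back to the same note — a neighbor tone (upper neighbor).

D5 is a neighbor tone.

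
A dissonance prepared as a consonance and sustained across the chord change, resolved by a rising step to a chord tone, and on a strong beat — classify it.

Retardation.

Approach: by preparation — the pitch is first a chord tone, then held (tied or repeated) while the harmony changes under it. Departure: up by step. Metric position: strong.
A prepared dissonance that resolves upward by step — a retardation. (The same figure resolving downward would be a suspension.)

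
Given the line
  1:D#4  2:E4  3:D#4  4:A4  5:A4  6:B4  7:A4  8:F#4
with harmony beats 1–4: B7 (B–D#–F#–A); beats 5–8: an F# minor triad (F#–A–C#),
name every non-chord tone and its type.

The harmony at that moment is B dominant seventh chord (B, D#, F#, A); E4 is not a chord tone.
It is approached by step up from D#4 and left by step down to D#4.
Step away and step back to the same note — a neighbor tone (upper neighbor).
The harmony at that moment is F# minor triad (F#, A, C#); B4 is not a chord tone.
It is approached by step up from A4 and left by step down to A4.
Step away and step back to the same note — a neighbor tone (upper neighbor).

E4 (beat 2) — neighbor tone; B4 (beat 6) — neighbor tone.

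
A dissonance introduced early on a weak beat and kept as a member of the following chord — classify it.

Anticipation.

Approach: ahead of the chord change (typically by step), so it is dissonant against the current harmony. Departure: none — the same pitch is restated or held and is a chord tone of the new harmony.
Dissonant first, consonant once the harmony catches up: the note simply arrives early — an anticipation. (The reverse timing, consonant first and dissonant after the change, would be a suspension or retardation.)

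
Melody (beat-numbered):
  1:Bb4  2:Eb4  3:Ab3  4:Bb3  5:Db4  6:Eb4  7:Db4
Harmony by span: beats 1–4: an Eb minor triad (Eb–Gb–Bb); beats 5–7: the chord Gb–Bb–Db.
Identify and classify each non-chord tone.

Ab3 (beat 3) — appoggiatura; Eb4 (beat 6) — neighbor tone.

The harmony at that moment is Eb minor triad (Eb, Gb, Bb); Ab3 is not a chord tone.
It is approached by leap down from Eb4 and left by step up to Bb3.
Leap in, step out — an appoggiatura.
The harmony at that moment is Gb major triad (Gb, Bb, Db); Eb4 is not a chord tone.
It is approached by step up from Db4 and left by step down to Db4.
Step away and step back to the same note — a neighbor tone (upper neighbor).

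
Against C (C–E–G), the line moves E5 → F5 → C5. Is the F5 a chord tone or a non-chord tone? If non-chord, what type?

The harmony at that moment is C major triad (C, E, G); F5 is not a chord tone.
It is approached by step up from E5 and left by leap down to C5.
Step in, leap out — an escape tone.

Non-chord tone — an escape tone.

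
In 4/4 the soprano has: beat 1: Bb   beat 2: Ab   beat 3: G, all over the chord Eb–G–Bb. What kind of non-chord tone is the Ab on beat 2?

The harmony at that moment is Eb major triad (Eb, G, Bb); Ab is not a chord tone.
It is approached by step down from Bb and left by step down to G.
Step in, step out in the same direction — a passing tone.

Passing tone.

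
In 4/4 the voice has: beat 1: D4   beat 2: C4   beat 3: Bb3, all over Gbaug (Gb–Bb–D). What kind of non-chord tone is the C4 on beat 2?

The harmony at that moment is Gb augmented triad (Gb, Bb, D); C4 is not a chord tone.
It is approached by step down from D4 and left by step down to Bb3.
Step in, step out in the same direction — a passing tone.

Passing tone.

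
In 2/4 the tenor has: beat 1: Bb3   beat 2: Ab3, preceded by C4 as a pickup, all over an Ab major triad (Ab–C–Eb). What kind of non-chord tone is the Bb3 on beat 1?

Passing tone.

The harmony at that moment is Ab major triad (Ab, C, Eb); Bb3 is not a chord tone.
It is approached by step down from C4 and left by step down to Ab3.
Step in, step out in the same direction — a passing tone.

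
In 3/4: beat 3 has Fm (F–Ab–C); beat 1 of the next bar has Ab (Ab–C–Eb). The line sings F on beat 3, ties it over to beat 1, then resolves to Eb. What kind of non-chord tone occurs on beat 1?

The harmony at that moment is Ab major triad (Ab, C, Eb); F is not a chord tone.
It is held over (the same pitch as the preceding F) and left by step down to Eb.
Held over from the previous chord and resolving down by step — a suspension.

Suspension.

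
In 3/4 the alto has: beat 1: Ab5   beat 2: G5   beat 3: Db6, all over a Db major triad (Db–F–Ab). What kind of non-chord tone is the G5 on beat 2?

Escape tone.

The harmony at that moment is Db major triad (Db, F, Ab); G5 is not a chord tone.
It is approached by step down from Ab5 and left by leap up to Db6.
Step in, leap out, on a weak beat — an escape tone.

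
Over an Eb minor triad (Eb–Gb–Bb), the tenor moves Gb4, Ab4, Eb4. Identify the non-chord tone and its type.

The harmony at that moment is Eb minor triad (Eb, Gb, Bb); Ab4 is not a chord tone.
It is approached by step up from Gb4 and left by leap down to Eb4.
Step in, leap out — an escape tone.

Ab4 is an escape tone.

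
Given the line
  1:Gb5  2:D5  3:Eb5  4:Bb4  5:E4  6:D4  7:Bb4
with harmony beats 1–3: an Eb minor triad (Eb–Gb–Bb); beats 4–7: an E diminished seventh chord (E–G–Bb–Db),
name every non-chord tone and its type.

D5 (beat 2) — appoggiatura; D4 (beat 6) — escape tone.

The harmony at that moment is Eb minor triad (Eb, Gb, Bb); D5 is not a chord tone.
It is approached by leap down from Gb5 and left by step up to Eb5.
Leap in, step out — an appoggiatura.
The harmony at that moment is E diminished seventh chord (E, G, Bb, Db); D4 is not a chord tone.
It is approached by step down from E4 and left by leap up to Bb4.
Step in, leap out — an escape tone.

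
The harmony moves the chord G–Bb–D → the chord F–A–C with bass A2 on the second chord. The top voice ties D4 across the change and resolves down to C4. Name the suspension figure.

4–3 suspension.

At the second chord the bass is A2. The suspended D4 lies a fourth above the bass; after resolving down by step to C4, the interval above the bass becomes a third.
Suspension figures are named by those two intervals: 4–3.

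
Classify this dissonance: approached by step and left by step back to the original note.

Approach: by step. Departure: by step in the opposite direction, back to the starting pitch.
Stepwise on both sides but reversing to return to the same chord tone — a neighbor tone. (Had it continued onward in the same direction it would be a passing tone instead.)

Neighbor tone.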